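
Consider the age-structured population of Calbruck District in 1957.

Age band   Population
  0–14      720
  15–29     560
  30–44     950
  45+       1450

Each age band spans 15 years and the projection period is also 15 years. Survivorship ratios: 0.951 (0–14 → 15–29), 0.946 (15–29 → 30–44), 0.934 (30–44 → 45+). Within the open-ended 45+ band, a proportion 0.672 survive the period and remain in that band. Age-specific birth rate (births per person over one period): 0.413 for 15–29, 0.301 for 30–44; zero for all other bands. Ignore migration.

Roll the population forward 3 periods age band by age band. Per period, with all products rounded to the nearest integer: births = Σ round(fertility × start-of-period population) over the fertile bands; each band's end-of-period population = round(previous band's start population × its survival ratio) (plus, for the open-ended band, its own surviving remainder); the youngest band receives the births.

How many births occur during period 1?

Period 1:
Births: 560 × 0.413 = 231 ; 950 × 0.301 = 286 ⇒ total 517
15–29: 720 × 0.951 = 685
30–44: 560 × 0.946 = 530
45+: 950 × 0.934 + 1450 × 0.672 = 887 + 974 = 1861
End of period: [517, 685, 530, 1861]

517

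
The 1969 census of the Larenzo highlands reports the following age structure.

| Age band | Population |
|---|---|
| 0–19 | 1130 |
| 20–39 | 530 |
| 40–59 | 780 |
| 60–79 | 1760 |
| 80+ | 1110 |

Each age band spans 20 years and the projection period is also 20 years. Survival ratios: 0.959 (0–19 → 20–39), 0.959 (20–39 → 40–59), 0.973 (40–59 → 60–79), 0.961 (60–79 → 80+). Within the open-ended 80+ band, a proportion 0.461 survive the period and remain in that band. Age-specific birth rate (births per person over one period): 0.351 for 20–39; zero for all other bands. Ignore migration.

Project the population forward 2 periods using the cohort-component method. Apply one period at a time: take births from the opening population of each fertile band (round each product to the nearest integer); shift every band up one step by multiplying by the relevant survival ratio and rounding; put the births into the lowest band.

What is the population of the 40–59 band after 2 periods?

Numbering the bands 1..5 from youngest to oldest:
— Period 1 —
Births: 530 * 0.351 = 186
Band 2: 1130 * 0.959 = 1084
Band 3: 530 * 0.959 = 508
Band 4: 780 * 0.973 = 759
Band 5: 1760 * 0.961 + 1110 * 0.461 = 1691 + 512 = 2203
→ [186, 1084, 508, 759, 2203]
— Period 2 —
Births: 1084 * 0.351 = 380
Band 2: 186 * 0.959 = 178
Band 3: 1084 * 0.959 = 1040
Band 4: 508 * 0.973 = 494
Band 5: 759 * 0.961 + 2203 * 0.461 = 729 + 1016 = 1745
→ [380, 178, 1040, 494, 1745]

1040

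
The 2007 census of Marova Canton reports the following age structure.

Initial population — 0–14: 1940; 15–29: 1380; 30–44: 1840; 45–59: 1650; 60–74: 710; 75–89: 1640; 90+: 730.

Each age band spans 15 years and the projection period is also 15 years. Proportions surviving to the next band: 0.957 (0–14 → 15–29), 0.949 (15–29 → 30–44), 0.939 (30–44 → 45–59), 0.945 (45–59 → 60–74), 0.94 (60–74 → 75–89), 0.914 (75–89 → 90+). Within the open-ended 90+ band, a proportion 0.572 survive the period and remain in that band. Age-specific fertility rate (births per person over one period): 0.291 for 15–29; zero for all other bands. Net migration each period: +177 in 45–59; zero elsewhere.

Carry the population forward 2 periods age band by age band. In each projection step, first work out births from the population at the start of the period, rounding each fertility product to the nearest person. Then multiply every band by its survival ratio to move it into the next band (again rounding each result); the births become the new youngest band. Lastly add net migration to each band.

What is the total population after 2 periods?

Period 1.
Births: 1380 * 0.291 = 402
15–29: 1940 * 0.957 = 1857
30–44: 1380 * 0.949 = 1310
45–59: 1840 * 0.939 = 1728
60–74: 1650 * 0.945 = 1559
75–89: 710 * 0.94 = 667
90+: 1640 * 0.914 + 730 * 0.572 = 1499 + 418 = 1917
Net migration: 45–59 + 177 → 1905
→ [402, 1857, 1310, 1905, 1559, 667, 1917]
Period 2.
Births: 1857 * 0.291 = 540
15–29: 402 * 0.957 = 385
30–44: 1857 * 0.949 = 1762
45–59: 1310 * 0.939 = 1230
60–74: 1905 * 0.945 = 1800
75–89: 1559 * 0.94 = 1465
90+: 667 * 0.914 + 1917 * 0.572 = 610 + 1097 = 1707
Net migration: 45–59 + 177 → 1407
→ [540, 385, 1762, 1407, 1800, 1465, 1707]
Total after period 2: 540 + 385 + 1762 + 1407 + 1800 + 1465 + 1707 = 9066

9066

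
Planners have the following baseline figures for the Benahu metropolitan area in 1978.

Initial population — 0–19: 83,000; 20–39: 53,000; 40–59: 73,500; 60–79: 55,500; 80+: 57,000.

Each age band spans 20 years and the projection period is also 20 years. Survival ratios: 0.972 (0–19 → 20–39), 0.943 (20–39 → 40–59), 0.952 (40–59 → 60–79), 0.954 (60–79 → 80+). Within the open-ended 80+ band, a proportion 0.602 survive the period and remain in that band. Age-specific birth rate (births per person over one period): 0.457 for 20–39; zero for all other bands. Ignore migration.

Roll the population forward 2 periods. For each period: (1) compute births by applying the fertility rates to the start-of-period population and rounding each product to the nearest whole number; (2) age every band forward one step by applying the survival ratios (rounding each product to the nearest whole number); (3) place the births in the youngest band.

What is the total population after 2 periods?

Period 1.
Births: 53000 × 0.457 = 24221
20–39: 83000 × 0.972 = 80676
40–59: 53000 × 0.943 = 49979
60–79: 73500 × 0.952 = 69972
80+: 55500 × 0.954 + 57000 × 0.602 = 52947 + 34314 = 87261
Population now: 0–19=24221, 20–39=80676, 40–59=49979, 60–79=69972, 80+=87261
Period 2.
Births: 80676 × 0.457 = 36869
20–39: 24221 × 0.972 = 23543
40–59: 80676 × 0.943 = 76077
60–79: 49979 × 0.952 = 47580
80+: 69972 × 0.954 + 87261 × 0.602 = 66753 + 52531 = 119284
Population now: 0–19=36869, 20–39=23543, 40–59=76077, 60–79=47580, 80+=119284
Total after period 2: 36869 + 23543 + 76077 + 47580 + 119284 = 303353

303353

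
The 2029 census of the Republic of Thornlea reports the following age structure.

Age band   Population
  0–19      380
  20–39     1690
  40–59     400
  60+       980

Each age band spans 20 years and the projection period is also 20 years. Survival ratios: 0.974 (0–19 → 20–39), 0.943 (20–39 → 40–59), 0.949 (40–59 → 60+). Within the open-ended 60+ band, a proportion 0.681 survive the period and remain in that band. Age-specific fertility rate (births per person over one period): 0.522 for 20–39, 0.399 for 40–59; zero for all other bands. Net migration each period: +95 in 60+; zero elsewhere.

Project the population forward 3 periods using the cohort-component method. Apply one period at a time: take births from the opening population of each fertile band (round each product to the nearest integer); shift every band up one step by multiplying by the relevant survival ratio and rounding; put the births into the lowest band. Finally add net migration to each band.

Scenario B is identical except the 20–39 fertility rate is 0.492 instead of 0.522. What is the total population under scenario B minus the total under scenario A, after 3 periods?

-112

Period 1:
Births: 1690 * 0.522 = 882, 400 * 0.399 = 160 → total 1042
20–39: 380 * 0.974 = 370
40–59: 1690 * 0.943 = 1594
60+: 400 * 0.949 + 980 * 0.681 = 380 + 667 = 1047
Net migration: 60+ + 95 → 1142
Population now: 0–19=1042, 20–39=370, 40–59=1594, 60+=1142
Period 2:
Births: 370 * 0.522 = 193, 1594 * 0.399 = 636 → total 829
20–39: 1042 * 0.974 = 1015
40–59: 370 * 0.943 = 349
60+: 1594 * 0.949 + 1142 * 0.681 = 1513 + 778 = 2291
Net migration: 60+ + 95 → 2386
Population now: 0–19=829, 20–39=1015, 40–59=349, 60+=2386
Period 3:
Births: 1015 * 0.522 = 530, 349 * 0.399 = 139 → total 669
20–39: 829 * 0.974 = 807
40–59: 1015 * 0.943 = 957
60+: 349 * 0.949 + 2386 * 0.681 = 331 + 1625 = 1956
Net migration: 60+ + 95 → 2051
Population now: 0–19=669, 20–39=807, 40–59=957, 60+=2051
Scenario A total after 3 periods: 4484
Scenario B projection —
Period 1:
Births: 1690 * 0.492 = 831, 400 * 0.399 = 160 → total 991
20–39: 380 * 0.974 = 370
40–59: 1690 * 0.943 = 1594
60+: 400 * 0.949 + 980 * 0.681 = 380 + 667 = 1047
Net migration: 60+ + 95 → 1142
Population now: 0–19=991, 20–39=370, 40–59=1594, 60+=1142
Period 2:
Births: 370 * 0.492 = 182, 1594 * 0.399 = 636 → total 818
20–39: 991 * 0.974 = 965
40–59: 370 * 0.943 = 349
60+: 1594 * 0.949 + 1142 * 0.681 = 1513 + 778 = 2291
Net migration: 60+ + 95 → 2386
Population now: 0–19=818, 20–39=965, 40–59=349, 60+=2386
Period 3:
Births: 965 * 0.492 = 475, 349 * 0.399 = 139 → total 614
20–39: 818 * 0.974 = 797
40–59: 965 * 0.943 = 910
60+: 349 * 0.949 + 2386 * 0.681 = 331 + 1625 = 1956
Net migration: 60+ + 95 → 2051
Population now: 0–19=614, 20–39=797, 40–59=910, 60+=2051
Scenario B total after 3 periods: 4372
Difference B − A = 4372 − 4484 = -112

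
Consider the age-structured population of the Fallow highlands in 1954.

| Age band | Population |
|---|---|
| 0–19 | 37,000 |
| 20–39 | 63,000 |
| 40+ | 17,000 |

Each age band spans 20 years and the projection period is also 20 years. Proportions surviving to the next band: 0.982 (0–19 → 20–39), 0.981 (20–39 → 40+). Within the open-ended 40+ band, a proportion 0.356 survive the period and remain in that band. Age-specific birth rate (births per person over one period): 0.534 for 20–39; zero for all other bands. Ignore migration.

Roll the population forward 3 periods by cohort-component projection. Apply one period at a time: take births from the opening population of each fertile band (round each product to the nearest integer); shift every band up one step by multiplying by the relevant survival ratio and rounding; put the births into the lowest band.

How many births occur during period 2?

Period 1:
Births: 63000 * 0.534 = 33642
20–39: 37000 * 0.982 = 36334
40+: 63000 * 0.981 + 17000 * 0.356 = 61803 + 6052 = 67855
→ [33642, 36334, 67855]
Period 2:
Births: 36334 * 0.534 = 19402
20–39: 33642 * 0.982 = 33036
40+: 36334 * 0.981 + 67855 * 0.356 = 35644 + 24156 = 59800
→ [19402, 33036, 59800]

19402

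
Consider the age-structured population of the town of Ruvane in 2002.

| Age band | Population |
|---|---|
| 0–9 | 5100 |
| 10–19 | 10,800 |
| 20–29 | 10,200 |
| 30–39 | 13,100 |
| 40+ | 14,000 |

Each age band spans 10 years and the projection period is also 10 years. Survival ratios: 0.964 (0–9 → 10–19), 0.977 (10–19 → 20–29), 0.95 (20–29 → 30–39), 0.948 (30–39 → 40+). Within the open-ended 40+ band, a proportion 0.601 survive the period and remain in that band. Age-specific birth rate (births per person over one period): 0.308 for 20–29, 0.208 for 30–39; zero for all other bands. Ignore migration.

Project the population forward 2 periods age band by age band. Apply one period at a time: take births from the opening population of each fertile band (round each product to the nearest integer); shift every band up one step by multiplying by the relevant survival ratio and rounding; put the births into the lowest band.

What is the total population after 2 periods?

Numbering the groups 1..5 from youngest to oldest:
Period 1:
Births: 10200 × 0.308 = 3142 ; 13100 × 0.208 = 2725 → 5867
Group 2: 5100 × 0.964 = 4916
Group 3: 10800 × 0.977 = 10552
Group 4: 10200 × 0.95 = 9690
Group 5: 13100 × 0.948 + 14000 × 0.601 = 12419 + 8414 = 20833
End of period: [5867, 4916, 10552, 9690, 20833]
Period 2:
Births: 10552 × 0.308 = 3250 ; 9690 × 0.208 = 2016 → 5266
Group 2: 5867 × 0.964 = 5656
Group 3: 4916 × 0.977 = 4803
Group 4: 10552 × 0.95 = 10024
Group 5: 9690 × 0.948 + 20833 × 0.601 = 9186 + 12521 = 21707
End of period: [5266, 5656, 4803, 10024, 21707]
Total after period 2: 5266 + 5656 + 4803 + 10024 + 21707 = 47456

47456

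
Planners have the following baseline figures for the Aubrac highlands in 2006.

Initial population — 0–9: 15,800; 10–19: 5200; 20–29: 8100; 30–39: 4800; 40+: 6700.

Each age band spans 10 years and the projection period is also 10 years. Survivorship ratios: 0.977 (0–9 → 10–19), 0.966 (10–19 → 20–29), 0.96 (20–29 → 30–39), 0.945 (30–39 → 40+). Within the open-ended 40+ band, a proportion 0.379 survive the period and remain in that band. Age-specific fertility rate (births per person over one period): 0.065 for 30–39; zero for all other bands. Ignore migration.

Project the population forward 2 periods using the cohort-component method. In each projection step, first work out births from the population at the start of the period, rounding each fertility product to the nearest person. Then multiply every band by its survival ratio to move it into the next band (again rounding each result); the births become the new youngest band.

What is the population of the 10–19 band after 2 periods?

After projecting period 1:
Births: 4800 * 0.065 = 312
10–19: 15800 * 0.977 = 15437
20–29: 5200 * 0.966 = 5023
30–39: 8100 * 0.96 = 7776
40+: 4800 * 0.945 + 6700 * 0.379 = 4536 + 2539 = 7075
End of period: [312, 15437, 5023, 7776, 7075]
After projecting period 2:
Births: 7776 * 0.065 = 505
10–19: 312 * 0.977 = 305
20–29: 15437 * 0.966 = 14912
30–39: 5023 * 0.96 = 4822
40+: 7776 * 0.945 + 7075 * 0.379 = 7348 + 2681 = 10029
End of period: [505, 305, 14912, 4822, 10029]

305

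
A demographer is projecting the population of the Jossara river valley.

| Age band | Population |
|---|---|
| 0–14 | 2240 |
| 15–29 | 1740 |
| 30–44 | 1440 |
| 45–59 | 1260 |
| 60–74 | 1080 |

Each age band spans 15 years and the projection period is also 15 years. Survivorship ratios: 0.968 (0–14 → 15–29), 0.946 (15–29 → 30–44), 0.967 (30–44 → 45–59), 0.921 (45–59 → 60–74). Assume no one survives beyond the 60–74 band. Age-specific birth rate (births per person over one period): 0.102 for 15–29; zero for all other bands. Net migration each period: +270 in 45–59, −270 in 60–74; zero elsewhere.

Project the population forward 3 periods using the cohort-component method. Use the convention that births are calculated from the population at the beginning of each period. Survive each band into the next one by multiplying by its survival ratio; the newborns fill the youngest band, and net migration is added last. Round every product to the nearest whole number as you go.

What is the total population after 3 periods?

Period 1.
Births: 1740 × 0.102 = 177
15–29: 2240 × 0.968 = 2168
30–44: 1740 × 0.946 = 1646
45–59: 1440 × 0.967 = 1392
60–74: 1260 × 0.921 = 1160
Net migration: 45–59 + 270 → 1662; 60–74 − 270 → 890
→ [177, 2168, 1646, 1662, 890]
Period 2.
Births: 2168 × 0.102 = 221
15–29: 177 × 0.968 = 171
30–44: 2168 × 0.946 = 2051
45–59: 1646 × 0.967 = 1592
60–74: 1662 × 0.921 = 1531
Net migration: 45–59 + 270 → 1862; 60–74 − 270 → 1261
→ [221, 171, 2051, 1862, 1261]
Period 3.
Births: 171 × 0.102 = 17
15–29: 221 × 0.968 = 214
30–44: 171 × 0.946 = 162
45–59: 2051 × 0.967 = 1983
60–74: 1862 × 0.921 = 1715
Net migration: 45–59 + 270 → 2253; 60–74 − 270 → 1445
→ [17, 214, 162, 2253, 1445]
Total after period 3: 17 + 214 + 162 + 2253 + 1445 = 4091

4091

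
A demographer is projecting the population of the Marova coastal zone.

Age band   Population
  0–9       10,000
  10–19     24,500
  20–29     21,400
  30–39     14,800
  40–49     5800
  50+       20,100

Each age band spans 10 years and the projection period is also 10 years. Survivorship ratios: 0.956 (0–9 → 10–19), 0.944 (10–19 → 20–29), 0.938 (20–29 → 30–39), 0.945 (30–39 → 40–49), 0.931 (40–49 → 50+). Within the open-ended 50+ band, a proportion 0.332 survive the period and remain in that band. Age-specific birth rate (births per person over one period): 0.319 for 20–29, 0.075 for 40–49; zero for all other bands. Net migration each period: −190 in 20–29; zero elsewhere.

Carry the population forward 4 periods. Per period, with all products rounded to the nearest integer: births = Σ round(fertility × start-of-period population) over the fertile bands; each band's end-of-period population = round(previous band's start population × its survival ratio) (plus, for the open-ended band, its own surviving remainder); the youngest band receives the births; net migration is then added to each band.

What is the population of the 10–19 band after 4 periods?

Period 1:
Births: 21400 * 0.319 = 6827 ; 5800 * 0.075 = 435 → total 7262
10–19: 10000 * 0.956 = 9560
20–29: 24500 * 0.944 = 23128
30–39: 21400 * 0.938 = 20073
40–49: 14800 * 0.945 = 13986
50+: 5800 * 0.931 + 20100 * 0.332 = 5400 + 6673 = 12073
Net migration: 20–29 − 190 → 22938
Giving 7262 / 9560 / 22938 / 20073 / 13986 / 12073.
Period 2:
Births: 22938 * 0.319 = 7317 ; 13986 * 0.075 = 1049 → total 8366
10–19: 7262 * 0.956 = 6942
20–29: 9560 * 0.944 = 9025
30–39: 22938 * 0.938 = 21516
40–49: 20073 * 0.945 = 18969
50+: 13986 * 0.931 + 12073 * 0.332 = 13021 + 4008 = 17029
Net migration: 20–29 − 190 → 8835
Giving 8366 / 6942 / 8835 / 21516 / 18969 / 17029.
Period 3:
Births: 8835 * 0.319 = 2818 ; 18969 * 0.075 = 1423 → total 4241
10–19: 8366 * 0.956 = 7998
20–29: 6942 * 0.944 = 6553
30–39: 8835 * 0.938 = 8287
40–49: 21516 * 0.945 = 20333
50+: 18969 * 0.931 + 17029 * 0.332 = 17660 + 5654 = 23314
Net migration: 20–29 − 190 → 6363
Giving 4241 / 7998 / 6363 / 8287 / 20333 / 23314.
Period 4:
Births: 6363 * 0.319 = 2030 ; 20333 * 0.075 = 1525 → total 3555
10–19: 4241 * 0.956 = 4054
20–29: 7998 * 0.944 = 7550
30–39: 6363 * 0.938 = 5968
40–49: 8287 * 0.945 = 7831
50+: 20333 * 0.931 + 23314 * 0.332 = 18930 + 7740 = 26670
Net migration: 20–29 − 190 → 7360
Giving 3555 / 4054 / 7360 / 5968 / 7831 / 26670.

4054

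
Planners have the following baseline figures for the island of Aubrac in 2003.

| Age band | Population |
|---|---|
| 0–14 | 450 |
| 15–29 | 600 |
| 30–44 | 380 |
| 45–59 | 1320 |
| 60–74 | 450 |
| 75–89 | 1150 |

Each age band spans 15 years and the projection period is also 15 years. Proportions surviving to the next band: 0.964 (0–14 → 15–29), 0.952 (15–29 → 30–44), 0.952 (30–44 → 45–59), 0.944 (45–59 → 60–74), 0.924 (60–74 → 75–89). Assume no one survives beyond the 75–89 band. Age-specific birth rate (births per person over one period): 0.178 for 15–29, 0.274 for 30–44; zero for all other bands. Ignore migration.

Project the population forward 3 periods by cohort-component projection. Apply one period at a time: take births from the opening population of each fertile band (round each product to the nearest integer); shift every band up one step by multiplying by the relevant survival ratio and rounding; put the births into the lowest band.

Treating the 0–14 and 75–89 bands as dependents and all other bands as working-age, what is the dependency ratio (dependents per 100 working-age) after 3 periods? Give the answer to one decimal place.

[period 1]
Births: 600 × 0.178 = 107, 380 × 0.274 = 104 ⇒ total 211
15–29: 450 × 0.964 = 434
30–44: 600 × 0.952 = 571
45–59: 380 × 0.952 = 362
60–74: 1320 × 0.944 = 1246
75–89: 450 × 0.924 = 416
→ [211, 434, 571, 362, 1246, 416]
[period 2]
Births: 434 × 0.178 = 77, 571 × 0.274 = 156 ⇒ total 233
15–29: 211 × 0.964 = 203
30–44: 434 × 0.952 = 413
45–59: 571 × 0.952 = 544
60–74: 362 × 0.944 = 342
75–89: 1246 × 0.924 = 1151
→ [233, 203, 413, 544, 342, 1151]
[period 3]
Births: 203 × 0.178 = 36, 413 × 0.274 = 113 ⇒ total 149
15–29: 233 × 0.964 = 225
30–44: 203 × 0.952 = 193
45–59: 413 × 0.952 = 393
60–74: 544 × 0.944 = 514
75–89: 342 × 0.924 = 316
→ [149, 225, 193, 393, 514, 316]
Dependents (band 0–14 + band 75–89) = 149 + 316 = 465; working-age = 1325; ratio = 465/1325 × 100 = 35.1

35.1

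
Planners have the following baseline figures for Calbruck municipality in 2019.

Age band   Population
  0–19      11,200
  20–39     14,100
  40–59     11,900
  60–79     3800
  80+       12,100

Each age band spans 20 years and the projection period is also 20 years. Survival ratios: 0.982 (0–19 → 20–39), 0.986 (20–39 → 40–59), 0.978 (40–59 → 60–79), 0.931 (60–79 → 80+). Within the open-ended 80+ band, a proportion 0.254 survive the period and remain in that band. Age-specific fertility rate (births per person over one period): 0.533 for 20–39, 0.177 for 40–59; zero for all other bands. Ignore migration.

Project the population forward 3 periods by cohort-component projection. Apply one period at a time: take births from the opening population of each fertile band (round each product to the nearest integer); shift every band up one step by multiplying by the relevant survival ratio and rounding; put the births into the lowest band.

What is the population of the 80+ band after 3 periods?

Period 1:
Births: 14100 × 0.533 = 7515, 11900 × 0.177 = 2106 → 9621
20–39: 11200 × 0.982 = 10998
40–59: 14100 × 0.986 = 13903
60–79: 11900 × 0.978 = 11638
80+: 3800 × 0.931 + 12100 × 0.254 = 3538 + 3073 = 6611
Giving 9621 / 10998 / 13903 / 11638 / 6611.
Period 2:
Births: 10998 × 0.533 = 5862, 13903 × 0.177 = 2461 → 8323
20–39: 9621 × 0.982 = 9448
40–59: 10998 × 0.986 = 10844
60–79: 13903 × 0.978 = 13597
80+: 11638 × 0.931 + 6611 × 0.254 = 10835 + 1679 = 12514
Giving 8323 / 9448 / 10844 / 13597 / 12514.
Period 3:
Births: 9448 × 0.533 = 5036, 10844 × 0.177 = 1919 → 6955
20–39: 8323 × 0.982 = 8173
40–59: 9448 × 0.986 = 9316
60–79: 10844 × 0.978 = 10605
80+: 13597 × 0.931 + 12514 × 0.254 = 12659 + 3179 = 15838
Giving 6955 / 8173 / 9316 / 10605 / 15838.

15838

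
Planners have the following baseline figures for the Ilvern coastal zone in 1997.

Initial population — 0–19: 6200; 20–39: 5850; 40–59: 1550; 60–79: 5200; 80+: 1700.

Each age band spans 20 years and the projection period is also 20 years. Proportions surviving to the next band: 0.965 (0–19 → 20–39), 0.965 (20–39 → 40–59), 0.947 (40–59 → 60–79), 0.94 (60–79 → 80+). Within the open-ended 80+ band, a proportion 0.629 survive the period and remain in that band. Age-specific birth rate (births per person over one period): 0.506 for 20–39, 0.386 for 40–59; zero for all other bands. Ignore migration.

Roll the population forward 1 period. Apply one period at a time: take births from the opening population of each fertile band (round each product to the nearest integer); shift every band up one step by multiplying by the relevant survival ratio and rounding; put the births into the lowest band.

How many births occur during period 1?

Period 1:
Births: 5850 * 0.506 = 2960 ; 1550 * 0.386 = 598 — total 3558
20–39: 6200 * 0.965 = 5983
40–59: 5850 * 0.965 = 5645
60–79: 1550 * 0.947 = 1468
80+: 5200 * 0.94 + 1700 * 0.629 = 4888 + 1069 = 5957
Giving 3558 / 5983 / 5645 / 1468 / 5957.

3558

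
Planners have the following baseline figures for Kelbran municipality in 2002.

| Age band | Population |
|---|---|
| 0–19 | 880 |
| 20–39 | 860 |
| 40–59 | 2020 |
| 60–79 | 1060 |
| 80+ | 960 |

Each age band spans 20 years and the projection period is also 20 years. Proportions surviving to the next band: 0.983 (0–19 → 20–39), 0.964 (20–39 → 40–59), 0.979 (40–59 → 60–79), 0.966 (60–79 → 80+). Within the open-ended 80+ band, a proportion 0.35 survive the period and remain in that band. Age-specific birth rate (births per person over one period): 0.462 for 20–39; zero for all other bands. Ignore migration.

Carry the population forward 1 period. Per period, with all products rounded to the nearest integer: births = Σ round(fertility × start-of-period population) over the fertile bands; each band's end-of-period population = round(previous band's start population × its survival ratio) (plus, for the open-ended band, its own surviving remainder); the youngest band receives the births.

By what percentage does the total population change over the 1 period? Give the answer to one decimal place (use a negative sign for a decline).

-6.1

(Groups numbered youngest = 1 to oldest = 5.)
— Period 1 —
Births: 860 × 0.462 = 397
Group 2: 880 × 0.983 = 865
Group 3: 860 × 0.964 = 829
Group 4: 2020 × 0.979 = 1978
Group 5: 1060 × 0.966 + 960 × 0.35 = 1024 + 336 = 1360
→ [397, 865, 829, 1978, 1360]
Total: 5780 → 5429; change = -351; percentage change = -6.1%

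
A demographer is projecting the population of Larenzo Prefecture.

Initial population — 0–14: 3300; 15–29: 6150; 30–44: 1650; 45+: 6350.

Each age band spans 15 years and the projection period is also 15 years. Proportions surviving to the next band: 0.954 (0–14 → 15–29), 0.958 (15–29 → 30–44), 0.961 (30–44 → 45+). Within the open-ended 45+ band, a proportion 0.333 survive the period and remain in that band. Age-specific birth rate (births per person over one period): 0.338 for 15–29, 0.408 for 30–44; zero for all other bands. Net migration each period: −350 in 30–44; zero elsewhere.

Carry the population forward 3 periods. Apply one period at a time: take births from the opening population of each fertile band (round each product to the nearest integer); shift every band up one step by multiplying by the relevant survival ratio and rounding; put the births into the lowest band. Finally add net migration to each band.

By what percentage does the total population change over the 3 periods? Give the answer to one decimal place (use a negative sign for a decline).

Numbering the bands 1..4 from youngest to oldest:
Period 1.
Births: 6150 × 0.338 = 2079  |  1650 × 0.408 = 673 ⇒ total 2752
Band 2: 3300 × 0.954 = 3148
Band 3: 6150 × 0.958 = 5892
Band 4: 1650 × 0.961 + 6350 × 0.333 = 1586 + 2115 = 3701
Net migration: Band 3 − 350 → 5542
Giving 2752 / 3148 / 5542 / 3701.
Period 2.
Births: 3148 × 0.338 = 1064  |  5542 × 0.408 = 2261 ⇒ total 3325
Band 2: 2752 × 0.954 = 2625
Band 3: 3148 × 0.958 = 3016
Band 4: 5542 × 0.961 + 3701 × 0.333 = 5326 + 1232 = 6558
Net migration: Band 3 − 350 → 2666
Giving 3325 / 2625 / 2666 / 6558.
Period 3.
Births: 2625 × 0.338 = 887  |  2666 × 0.408 = 1088 ⇒ total 1975
Band 2: 3325 × 0.954 = 3172
Band 3: 2625 × 0.958 = 2515
Band 4: 2666 × 0.961 + 6558 × 0.333 = 2562 + 2184 = 4746
Net migration: Band 3 − 350 → 2165
Giving 1975 / 3172 / 2165 / 4746.
Total: 17450 → 12058; change = -5392; percentage change = -30.9%

-30.9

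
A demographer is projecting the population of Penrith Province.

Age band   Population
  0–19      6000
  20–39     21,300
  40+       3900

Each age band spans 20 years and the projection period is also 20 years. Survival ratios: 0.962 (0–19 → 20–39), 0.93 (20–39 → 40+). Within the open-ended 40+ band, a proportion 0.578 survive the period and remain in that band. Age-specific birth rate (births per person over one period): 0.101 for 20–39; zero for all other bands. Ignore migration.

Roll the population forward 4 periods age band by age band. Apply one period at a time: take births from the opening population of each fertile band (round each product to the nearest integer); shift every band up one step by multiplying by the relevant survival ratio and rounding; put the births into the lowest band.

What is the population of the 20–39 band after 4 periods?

201

Period 1:
Births: 21300 × 0.101 = 2151
20–39: 6000 × 0.962 = 5772
40+: 21300 × 0.93 + 3900 × 0.578 = 19809 + 2254 = 22063
→ [2151, 5772, 22063]
Period 2:
Births: 5772 × 0.101 = 583
20–39: 2151 × 0.962 = 2069
40+: 5772 × 0.93 + 22063 × 0.578 = 5368 + 12752 = 18120
→ [583, 2069, 18120]
Period 3:
Births: 2069 × 0.101 = 209
20–39: 583 × 0.962 = 561
40+: 2069 × 0.93 + 18120 × 0.578 = 1924 + 10473 = 12397
→ [209, 561, 12397]
Period 4:
Births: 561 × 0.101 = 57
20–39: 209 × 0.962 = 201
40+: 561 × 0.93 + 12397 × 0.578 = 522 + 7165 = 7687
→ [57, 201, 7687]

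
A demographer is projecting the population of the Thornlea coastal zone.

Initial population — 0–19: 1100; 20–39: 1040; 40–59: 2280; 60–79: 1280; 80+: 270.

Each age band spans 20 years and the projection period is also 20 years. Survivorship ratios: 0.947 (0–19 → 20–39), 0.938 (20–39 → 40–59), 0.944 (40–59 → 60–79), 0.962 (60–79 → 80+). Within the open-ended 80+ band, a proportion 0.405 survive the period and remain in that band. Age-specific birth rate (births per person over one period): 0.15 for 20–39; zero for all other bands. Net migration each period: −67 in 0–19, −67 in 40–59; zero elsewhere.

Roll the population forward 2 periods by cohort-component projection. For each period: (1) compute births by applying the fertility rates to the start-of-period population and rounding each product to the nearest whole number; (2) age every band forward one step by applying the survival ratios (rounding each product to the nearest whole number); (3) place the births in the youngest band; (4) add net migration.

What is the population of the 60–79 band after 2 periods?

Call the bands 1 to 5, youngest first.
— Period 1 —
Births: 1040 × 0.15 = 156
Band 2: 1100 × 0.947 = 1042
Band 3: 1040 × 0.938 = 976
Band 4: 2280 × 0.944 = 2152
Band 5: 1280 × 0.962 + 270 × 0.405 = 1231 + 109 = 1340
Net migration: Band 1 − 67 → 89; Band 3 − 67 → 909
End of period: [89, 1042, 909, 2152, 1340]
— Period 2 —
Births: 1042 × 0.15 = 156
Band 2: 89 × 0.947 = 84
Band 3: 1042 × 0.938 = 977
Band 4: 909 × 0.944 = 858
Band 5: 2152 × 0.962 + 1340 × 0.405 = 2070 + 543 = 2613
Net migration: Band 1 − 67 → 89; Band 3 − 67 → 910
End of period: [89, 84, 910, 858, 2613]

858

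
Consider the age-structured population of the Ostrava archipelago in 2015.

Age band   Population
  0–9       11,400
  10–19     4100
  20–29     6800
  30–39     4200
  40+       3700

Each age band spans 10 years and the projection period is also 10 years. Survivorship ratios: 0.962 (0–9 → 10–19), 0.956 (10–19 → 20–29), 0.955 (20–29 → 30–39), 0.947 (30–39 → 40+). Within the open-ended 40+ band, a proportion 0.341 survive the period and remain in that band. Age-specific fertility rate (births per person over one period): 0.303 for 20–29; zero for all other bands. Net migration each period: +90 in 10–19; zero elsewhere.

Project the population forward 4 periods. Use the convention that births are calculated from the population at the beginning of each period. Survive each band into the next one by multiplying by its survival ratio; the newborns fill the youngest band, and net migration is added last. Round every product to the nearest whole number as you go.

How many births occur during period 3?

3203

— Period 1 —
Births: 6800 * 0.303 = 2060
10–19: 11400 * 0.962 = 10967
20–29: 4100 * 0.956 = 3920
30–39: 6800 * 0.955 = 6494
40+: 4200 * 0.947 + 3700 * 0.341 = 3977 + 1262 = 5239
Net migration: 10–19 + 90 → 11057
End of period: [2060, 11057, 3920, 6494, 5239]
— Period 2 —
Births: 3920 * 0.303 = 1188
10–19: 2060 * 0.962 = 1982
20–29: 11057 * 0.956 = 10570
30–39: 3920 * 0.955 = 3744
40+: 6494 * 0.947 + 5239 * 0.341 = 6150 + 1786 = 7936
Net migration: 10–19 + 90 → 2072
End of period: [1188, 2072, 10570, 3744, 7936]
— Period 3 —
Births: 10570 * 0.303 = 3203
10–19: 1188 * 0.962 = 1143
20–29: 2072 * 0.956 = 1981
30–39: 10570 * 0.955 = 10094
40+: 3744 * 0.947 + 7936 * 0.341 = 3546 + 2706 = 6252
Net migration: 10–19 + 90 → 1233
End of period: [3203, 1233, 1981, 10094, 6252]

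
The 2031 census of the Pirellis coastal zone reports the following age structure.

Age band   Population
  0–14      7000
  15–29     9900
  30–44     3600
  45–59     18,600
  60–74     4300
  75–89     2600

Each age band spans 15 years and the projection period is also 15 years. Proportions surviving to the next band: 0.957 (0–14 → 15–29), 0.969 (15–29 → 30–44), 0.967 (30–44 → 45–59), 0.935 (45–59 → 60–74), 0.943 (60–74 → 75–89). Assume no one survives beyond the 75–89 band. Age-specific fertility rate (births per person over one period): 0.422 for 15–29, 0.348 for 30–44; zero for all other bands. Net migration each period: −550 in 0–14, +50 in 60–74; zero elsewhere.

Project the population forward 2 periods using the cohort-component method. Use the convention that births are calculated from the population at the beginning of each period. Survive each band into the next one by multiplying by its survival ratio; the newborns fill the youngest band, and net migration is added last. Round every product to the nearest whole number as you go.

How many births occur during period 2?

6165

Numbering the bands 1..6 from youngest to oldest:
Period 1.
Births: 9900 × 0.422 = 4178 ; 3600 × 0.348 = 1253 → total 5431
Band 2: 7000 × 0.957 = 6699
Band 3: 9900 × 0.969 = 9593
Band 4: 3600 × 0.967 = 3481
Band 5: 18600 × 0.935 = 17391
Band 6: 4300 × 0.943 = 4055
Net migration: Band 1 − 550 → 4881; Band 5 + 50 → 17441
End of period: [4881, 6699, 9593, 3481, 17441, 4055]
Period 2.
Births: 6699 × 0.422 = 2827 ; 9593 × 0.348 = 3338 → total 6165
Band 2: 4881 × 0.957 = 4671
Band 3: 6699 × 0.969 = 6491
Band 4: 9593 × 0.967 = 9276
Band 5: 3481 × 0.935 = 3255
Band 6: 17441 × 0.943 = 16447
Net migration: Band 1 − 550 → 5615; Band 5 + 50 → 3305
End of period: [5615, 4671, 6491, 9276, 3305, 16447]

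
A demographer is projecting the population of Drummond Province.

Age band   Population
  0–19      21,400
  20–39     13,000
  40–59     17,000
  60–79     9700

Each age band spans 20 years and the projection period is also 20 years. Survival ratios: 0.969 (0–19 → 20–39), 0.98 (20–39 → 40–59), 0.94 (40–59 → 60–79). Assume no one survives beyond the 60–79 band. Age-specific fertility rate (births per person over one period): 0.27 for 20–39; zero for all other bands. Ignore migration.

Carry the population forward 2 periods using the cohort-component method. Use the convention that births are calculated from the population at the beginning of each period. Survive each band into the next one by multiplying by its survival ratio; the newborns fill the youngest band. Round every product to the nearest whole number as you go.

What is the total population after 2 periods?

41298

— Period 1 —
Births: 13000 × 0.27 = 3510
20–39: 21400 × 0.969 = 20737
40–59: 13000 × 0.98 = 12740
60–79: 17000 × 0.94 = 15980
Giving 3510 / 20737 / 12740 / 15980.
— Period 2 —
Births: 20737 × 0.27 = 5599
20–39: 3510 × 0.969 = 3401
40–59: 20737 × 0.98 = 20322
60–79: 12740 × 0.94 = 11976
Giving 5599 / 3401 / 20322 / 11976.
Total after period 2: 5599 + 3401 + 20322 + 11976 = 41298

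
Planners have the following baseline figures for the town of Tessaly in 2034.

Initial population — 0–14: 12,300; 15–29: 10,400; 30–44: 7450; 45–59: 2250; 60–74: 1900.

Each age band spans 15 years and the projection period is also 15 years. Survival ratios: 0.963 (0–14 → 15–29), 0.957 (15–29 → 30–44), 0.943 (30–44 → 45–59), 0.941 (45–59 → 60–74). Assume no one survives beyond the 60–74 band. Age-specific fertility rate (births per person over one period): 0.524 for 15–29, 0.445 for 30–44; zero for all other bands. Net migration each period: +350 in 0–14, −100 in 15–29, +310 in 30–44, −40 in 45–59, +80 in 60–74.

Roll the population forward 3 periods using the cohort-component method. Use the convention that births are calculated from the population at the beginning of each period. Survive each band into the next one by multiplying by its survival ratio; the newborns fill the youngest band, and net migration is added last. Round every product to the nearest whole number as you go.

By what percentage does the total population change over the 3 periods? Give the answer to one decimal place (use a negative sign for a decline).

Period 1:
Births: 10400 × 0.524 = 5450, 7450 × 0.445 = 3315 ⇒ total 8765
15–29: 12300 × 0.963 = 11845
30–44: 10400 × 0.957 = 9953
45–59: 7450 × 0.943 = 7025
60–74: 2250 × 0.941 = 2117
Net migration: 0–14 + 350 → 9115; 15–29 − 100 → 11745; 30–44 + 310 → 10263; 45–59 − 40 → 6985; 60–74 + 80 → 2197
Population now: 0–14=9115, 15–29=11745, 30–44=10263, 45–59=6985, 60–74=2197
Period 2:
Births: 11745 × 0.524 = 6154, 10263 × 0.445 = 4567 ⇒ total 10721
15–29: 9115 × 0.963 = 8778
30–44: 11745 × 0.957 = 11240
45–59: 10263 × 0.943 = 9678
60–74: 6985 × 0.941 = 6573
Net migration: 0–14 + 350 → 11071; 15–29 − 100 → 8678; 30–44 + 310 → 11550; 45–59 − 40 → 9638; 60–74 + 80 → 6653
Population now: 0–14=11071, 15–29=8678, 30–44=11550, 45–59=9638, 60–74=6653
Period 3:
Births: 8678 × 0.524 = 4547, 11550 × 0.445 = 5140 ⇒ total 9687
15–29: 11071 × 0.963 = 10661
30–44: 8678 × 0.957 = 8305
45–59: 11550 × 0.943 = 10892
60–74: 9638 × 0.941 = 9069
Net migration: 0–14 + 350 → 10037; 15–29 − 100 → 10561; 30–44 + 310 → 8615; 45–59 − 40 → 10852; 60–74 + 80 → 9149
Population now: 0–14=10037, 15–29=10561, 30–44=8615, 45–59=10852, 60–74=9149
Total: 34300 → 49214; change = 14914; percentage change = 43.5%

43.5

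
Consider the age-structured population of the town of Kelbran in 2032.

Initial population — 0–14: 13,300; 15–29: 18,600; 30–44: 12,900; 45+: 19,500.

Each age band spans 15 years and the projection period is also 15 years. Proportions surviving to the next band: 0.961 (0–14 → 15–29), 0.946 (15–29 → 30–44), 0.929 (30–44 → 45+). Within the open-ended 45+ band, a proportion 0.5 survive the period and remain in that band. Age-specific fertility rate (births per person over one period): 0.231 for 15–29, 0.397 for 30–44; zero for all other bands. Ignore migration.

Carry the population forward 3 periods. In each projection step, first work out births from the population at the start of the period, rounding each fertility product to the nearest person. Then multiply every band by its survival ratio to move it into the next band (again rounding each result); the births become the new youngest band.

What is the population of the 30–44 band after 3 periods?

Period 1.
Births: 18600 × 0.231 = 4297, 12900 × 0.397 = 5121 ⇒ total 9418
15–29: 13300 × 0.961 = 12781
30–44: 18600 × 0.946 = 17596
45+: 12900 × 0.929 + 19500 × 0.5 = 11984 + 9750 = 21734
Giving 9418 / 12781 / 17596 / 21734.
Period 2.
Births: 12781 × 0.231 = 2952, 17596 × 0.397 = 6986 ⇒ total 9938
15–29: 9418 × 0.961 = 9051
30–44: 12781 × 0.946 = 12091
45+: 17596 × 0.929 + 21734 × 0.5 = 16347 + 10867 = 27214
Giving 9938 / 9051 / 12091 / 27214.
Period 3.
Births: 9051 × 0.231 = 2091, 12091 × 0.397 = 4800 ⇒ total 6891
15–29: 9938 × 0.961 = 9550
30–44: 9051 × 0.946 = 8562
45+: 12091 × 0.929 + 27214 × 0.5 = 11233 + 13607 = 24840
Giving 6891 / 9550 / 8562 / 24840.

8562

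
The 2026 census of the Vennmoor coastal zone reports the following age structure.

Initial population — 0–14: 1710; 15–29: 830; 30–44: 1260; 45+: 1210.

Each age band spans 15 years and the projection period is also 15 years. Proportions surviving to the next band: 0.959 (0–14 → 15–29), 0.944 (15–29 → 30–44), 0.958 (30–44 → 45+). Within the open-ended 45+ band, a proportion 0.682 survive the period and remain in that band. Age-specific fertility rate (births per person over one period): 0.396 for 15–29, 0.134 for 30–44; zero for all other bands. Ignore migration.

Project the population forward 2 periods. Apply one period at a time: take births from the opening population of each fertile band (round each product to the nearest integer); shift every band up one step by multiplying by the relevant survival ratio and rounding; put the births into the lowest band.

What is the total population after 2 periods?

4917

(Groups numbered youngest = 1 to oldest = 4.)
[period 1]
Births: 830 × 0.396 = 329 ; 1260 × 0.134 = 169 — total 498
Group 2: 1710 × 0.959 = 1640
Group 3: 830 × 0.944 = 784
Group 4: 1260 × 0.958 + 1210 × 0.682 = 1207 + 825 = 2032
End of period: [498, 1640, 784, 2032]
[period 2]
Births: 1640 × 0.396 = 649 ; 784 × 0.134 = 105 — total 754
Group 2: 498 × 0.959 = 478
Group 3: 1640 × 0.944 = 1548
Group 4: 784 × 0.958 + 2032 × 0.682 = 751 + 1386 = 2137
End of period: [754, 478, 1548, 2137]
Total after period 2: 754 + 478 + 1548 + 2137 = 4917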